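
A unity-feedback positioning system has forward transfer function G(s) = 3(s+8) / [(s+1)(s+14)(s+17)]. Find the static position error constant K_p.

System type = 0 (no poles at s=0).
K_p = lim_{s→0} G(s) = 3·8 / (1·14·17) = 12/119.

12/119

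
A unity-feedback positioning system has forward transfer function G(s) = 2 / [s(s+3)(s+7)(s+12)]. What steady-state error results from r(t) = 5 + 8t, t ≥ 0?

The open loop has one pole at the origin → type 1 system. Treating each term separately:
  • 5: tracked with zero error.
  • 8t: e_ss = 8/K_v with K_v=1/126 → 1008.
Total e_ss = 1008.

1008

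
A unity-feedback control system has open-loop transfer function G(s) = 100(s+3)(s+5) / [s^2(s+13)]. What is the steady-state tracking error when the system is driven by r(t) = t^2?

System type = 2 (two poles at s=0).
K_a = lim_{s→0} s^2·G(s) = 100·3·5 / (13) = 1500/13.
r(t) = t^2 gives R(s) = 2/s^3.
e_ss = 2/K_a = 2/(1500/13) = 13/750.

13/750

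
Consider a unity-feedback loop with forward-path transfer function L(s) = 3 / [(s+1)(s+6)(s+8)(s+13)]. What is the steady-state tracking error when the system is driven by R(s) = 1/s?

System type = 0 (no poles at s=0).
K_p = lim_{s→0} L(s) = 3 / (1·6·8·13) = 1/208.
e_ss = 1/(1 + K_p) = 1/(209/208) = 208/209.

208/209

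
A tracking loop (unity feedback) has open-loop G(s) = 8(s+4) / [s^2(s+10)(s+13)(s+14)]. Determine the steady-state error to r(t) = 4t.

0

G(s) has two factors of s in the denominator, so the system is type 2.
K_v = ∞ for a type-2 system; e_ss to a ramp is zero.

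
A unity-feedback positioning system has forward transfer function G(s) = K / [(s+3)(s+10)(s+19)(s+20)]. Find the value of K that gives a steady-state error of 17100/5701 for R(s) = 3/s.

System type = 0 (no poles at s=0).
K_p = lim_{s→0} G(s) = K / (3·10·19·20) = (1/11400)·K.
e_ss = 3/(1 + K_p) = 17100/5701 ⇒ 1 + (1/11400)·K = 5701/5700 ⇒ K = 2.

2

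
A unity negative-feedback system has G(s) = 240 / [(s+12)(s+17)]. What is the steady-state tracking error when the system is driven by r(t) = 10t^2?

No free integrators in G(s): this is a type 0 system.
K_a = lim_{s→0} s^2·G(s) = 0; the steady-state error to this parabolic input grows without bound.

infinity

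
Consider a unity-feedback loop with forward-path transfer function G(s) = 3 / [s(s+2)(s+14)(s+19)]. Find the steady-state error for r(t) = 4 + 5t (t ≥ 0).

2660/3

G(s) has one factor of s in the denominator, so the system is type 1. By superposition:
  • 4: tracked with zero error.
  • 5t: e_ss = 5/K_v with K_v=3/532 → 2660/3.
Total e_ss = 2660/3.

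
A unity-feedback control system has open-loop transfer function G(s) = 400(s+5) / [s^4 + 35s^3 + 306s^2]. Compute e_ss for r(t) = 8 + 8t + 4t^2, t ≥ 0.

1.224

Lowest-order denominator term is 306s^2, so the open loop has 2 poles at the origin → type 2 system. By superposition:
  • 8: tracked with zero error.
  • 8t: tracked with zero error.
  • 4t^2: e_ss = 8/K_a with K_a=1000/153 → 1.224.
Total e_ss = 1.224.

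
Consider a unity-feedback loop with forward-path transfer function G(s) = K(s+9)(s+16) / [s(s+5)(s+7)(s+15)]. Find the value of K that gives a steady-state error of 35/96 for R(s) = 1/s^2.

10

The open loop has one pole at the origin → type 1 system.
K_v = lim_{s→0} s·G(s) = K·9·16 / (5·7·15) = (48/175)·K.
e_ss = 1/K_v = 35/96 ⇒ K_v = 96/35 ⇒ K = (96/35)/(48/175) = 10.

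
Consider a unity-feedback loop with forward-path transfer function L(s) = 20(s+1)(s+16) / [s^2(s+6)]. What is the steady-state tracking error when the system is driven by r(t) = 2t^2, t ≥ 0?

System type = 2 (two poles at s=0).
K_a = lim_{s→0} s^2·L(s) = 20·1·16 / (6) = 160/3.
r(t) = 2t^2 gives R(s) = 4/s^3.
e_ss = 4/K_a = 4/(160/3) = 0.075.

0.075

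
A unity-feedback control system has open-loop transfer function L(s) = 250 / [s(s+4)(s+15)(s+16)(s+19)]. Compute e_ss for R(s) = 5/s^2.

364.8

One free integrator in L(s): this is a type 1 system.
K_v = lim_{s→0} s·L(s) = 250 / (4·15·16·19) = 25/1824.
e_ss = 5/K_v = 5/(25/1824) = 364.8.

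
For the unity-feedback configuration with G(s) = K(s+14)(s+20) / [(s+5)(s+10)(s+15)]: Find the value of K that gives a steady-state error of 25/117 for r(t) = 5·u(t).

No free integrators in G(s): this is a type 0 system.
K_p = lim_{s→0} G(s) = K·14·20 / (5·10·15) = (28/75)·K.
e_ss = 5/(1 + K_p) = 25/117 ⇒ 1 + (28/75)·K = 23.4 ⇒ K = 60.

60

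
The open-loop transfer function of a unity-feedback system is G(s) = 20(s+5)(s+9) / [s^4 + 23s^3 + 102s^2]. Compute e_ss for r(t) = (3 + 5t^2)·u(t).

17/15

The denominator has no term below 102s^2 — 2 poles at s=0, type 2. By superposition:
  • 3: tracked with zero error.
  • 5t^2: e_ss = 10/K_a with K_a=150/17 → 17/15.
Total e_ss = 17/15.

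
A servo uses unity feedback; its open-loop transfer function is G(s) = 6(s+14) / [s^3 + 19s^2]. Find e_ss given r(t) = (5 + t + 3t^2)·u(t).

19/14

Lowest-order denominator term is 19s^2, so the open loop has 2 poles at the origin → type 2 system. By superposition:
  • 5: tracked with zero error.
  • t: tracked with zero error.
  • 3t^2: e_ss = 6/K_a with K_a=84/19 → 19/14.
Total e_ss = 19/14.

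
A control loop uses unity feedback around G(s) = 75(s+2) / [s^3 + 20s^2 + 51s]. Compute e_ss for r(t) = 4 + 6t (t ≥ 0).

Factoring s from the denominator leaves a polynomial with constant term 51, so the system is type 1. Treating each term separately:
  • 4: tracked with zero error.
  • 6t: e_ss = 6/K_v with K_v=50/17 → 2.04.
Total e_ss = 2.04.

2.04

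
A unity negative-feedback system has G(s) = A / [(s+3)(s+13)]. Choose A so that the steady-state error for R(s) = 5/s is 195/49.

G(s) has no factors of s in the denominator, so the system is type 0.
K_p = lim_{s→0} G(s) = A / (3·13) = (1/39)·A.
e_ss = 5/(1 + K_p) = 195/49 ⇒ 1 + (1/39)·A = 49/39 ⇒ A = 10.

10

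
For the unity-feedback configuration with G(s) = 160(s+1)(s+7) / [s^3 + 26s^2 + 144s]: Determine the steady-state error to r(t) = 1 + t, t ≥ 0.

9/70

Factoring s from the denominator leaves a polynomial with constant term 144, so the system is type 1. Taking each input component in turn:
  • 1: tracked with zero error.
  • t: e_ss = 1/K_v with K_v=70/9 → 9/70.
Total e_ss = 9/70.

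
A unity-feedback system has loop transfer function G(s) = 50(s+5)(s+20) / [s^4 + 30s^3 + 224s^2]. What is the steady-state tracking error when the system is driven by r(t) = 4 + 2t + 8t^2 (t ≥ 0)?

Factoring s^2 from the denominator leaves a polynomial with constant term 224, so the system is type 2. Taking each input component in turn:
  • 4: tracked with zero error.
  • 2t: tracked with zero error.
  • 8t^2: e_ss = 16/K_a with K_a=625/28 → 0.7168.
Total e_ss = 0.7168.

0.7168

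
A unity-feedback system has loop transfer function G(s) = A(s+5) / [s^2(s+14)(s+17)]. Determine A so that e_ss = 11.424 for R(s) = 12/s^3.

50

G(s) has two factors of s in the denominator, so the system is type 2.
K_a = lim_{s→0} s^2·G(s) = A·5 / (14·17) = (5/238)·A.
e_ss = 12/K_a = 11.424 ⇒ K_a = 125/119 ⇒ A = (125/119)/(5/238) = 50.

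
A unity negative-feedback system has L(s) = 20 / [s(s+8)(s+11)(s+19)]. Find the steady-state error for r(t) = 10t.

836

One free integrator in L(s): this is a type 1 system.
K_v = lim_{s→0} s·L(s) = 20 / (8·11·19) = 5/418.
e_ss = 10/K_v = 10/(5/418) = 836.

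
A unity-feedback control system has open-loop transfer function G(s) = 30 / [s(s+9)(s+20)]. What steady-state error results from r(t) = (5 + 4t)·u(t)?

24

System type = 1 (one pole at s=0). Treating each term separately:
  • 5: tracked with zero error.
  • 4t: e_ss = 4/K_v with K_v=1/6 → 24.
Total e_ss = 24.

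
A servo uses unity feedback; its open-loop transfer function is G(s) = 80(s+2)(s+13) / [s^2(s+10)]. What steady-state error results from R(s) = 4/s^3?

1/52

The open loop has two poles at the origin → type 2 system.
K_a = lim_{s→0} s^2·G(s) = 80·2·13 / (10) = 208.
r(t) = 2t^2 gives R(s) = 4/s^3.
e_ss = 4/K_a = 4/208 = 1/52.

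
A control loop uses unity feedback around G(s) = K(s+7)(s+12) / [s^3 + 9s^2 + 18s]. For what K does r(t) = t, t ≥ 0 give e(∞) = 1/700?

150

Factoring s from the denominator leaves a polynomial with constant term 18, so the system is type 1.
K_v = lim_{s→0} s·G(s) = K·7·12 / 18 = (14/3)·K.
e_ss = 1/K_v = 1/700 ⇒ K_v = 700 ⇒ K = 700/(14/3) = 150.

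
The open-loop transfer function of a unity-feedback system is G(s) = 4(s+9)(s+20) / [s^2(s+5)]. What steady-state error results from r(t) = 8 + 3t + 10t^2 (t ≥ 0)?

5/36

G(s) has two factors of s in the denominator, so the system is type 2. By superposition:
  • 8: tracked with zero error.
  • 3t: tracked with zero error.
  • 10t^2: e_ss = 20/K_a with K_a=144 → 5/36.
Total e_ss = 5/36.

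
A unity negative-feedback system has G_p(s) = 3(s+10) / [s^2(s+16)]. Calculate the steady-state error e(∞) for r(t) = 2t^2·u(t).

32/15

Two free integrators in G_p(s): this is a type 2 system.
K_a = lim_{s→0} s^2·G_p(s) = 3·10 / (16) = 1.875.
r(t) = 2t^2 gives R(s) = 4/s^3.
e_ss = 4/K_a = 4/1.875 = 32/15.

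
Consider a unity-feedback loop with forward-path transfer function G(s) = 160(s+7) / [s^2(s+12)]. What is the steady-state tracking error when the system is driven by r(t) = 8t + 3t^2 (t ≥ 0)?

Two free integrators in G(s): this is a type 2 system. Taking each input component in turn:
  • 8t: tracked with zero error.
  • 3t^2: e_ss = 6/K_a with K_a=280/3 → 9/140.
Total e_ss = 9/140.

9/140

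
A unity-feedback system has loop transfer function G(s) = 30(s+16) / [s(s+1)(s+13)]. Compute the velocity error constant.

480/13

G(s) has one factor of s in the denominator, so the system is type 1.
K_v = lim_{s→0} s·G(s) = 30·16 / (1·13) = 480/13.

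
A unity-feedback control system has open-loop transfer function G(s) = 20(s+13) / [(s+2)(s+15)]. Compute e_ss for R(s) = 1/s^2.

No free integrators in G(s): this is a type 0 system.
K_v = lim_{s→0} s·G(s) = 0; the steady-state error to this ramp input grows without bound.

infinity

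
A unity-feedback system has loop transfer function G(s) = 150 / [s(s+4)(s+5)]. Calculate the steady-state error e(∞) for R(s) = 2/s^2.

G(s) has one factor of s in the denominator, so the system is type 1.
K_v = lim_{s→0} s·G(s) = 150 / (4·5) = 7.5.
e_ss = 2/K_v = 2/7.5 = 4/15.

4/15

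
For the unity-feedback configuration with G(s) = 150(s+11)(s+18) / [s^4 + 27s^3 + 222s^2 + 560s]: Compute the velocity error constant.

1485/28

Lowest-order denominator term is 560s, so the open loop has 1 pole at the origin → type 1 system.
K_v = lim_{s→0} s·G(s) = 150·11·18 / 560 = 1485/28.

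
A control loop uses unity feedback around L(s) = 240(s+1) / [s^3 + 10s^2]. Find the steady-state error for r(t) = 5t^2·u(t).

5/12

Factoring s^2 from the denominator leaves a polynomial with constant term 10, so the system is type 2.
K_a = lim_{s→0} s^2·L(s) = 240·1 / 10 = 24.
r(t) = 5t^2 gives R(s) = 10/s^3.
e_ss = 10/K_a = 10/24 = 5/12.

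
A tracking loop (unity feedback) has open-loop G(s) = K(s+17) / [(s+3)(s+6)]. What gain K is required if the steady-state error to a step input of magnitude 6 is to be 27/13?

No free integrators in G(s): this is a type 0 system.
K_p = lim_{s→0} G(s) = K·17 / (3·6) = (17/18)·K.
e_ss = 6/(1 + K_p) = 27/13 ⇒ 1 + (17/18)·K = 26/9 ⇒ K = 2.

2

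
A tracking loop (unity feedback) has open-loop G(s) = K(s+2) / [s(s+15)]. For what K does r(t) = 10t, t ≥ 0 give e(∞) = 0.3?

One free integrator in G(s): this is a type 1 system.
K_v = lim_{s→0} s·G(s) = K·2 / (15) = (2/15)·K.
e_ss = 10/K_v = 0.3 ⇒ K_v = 100/3 ⇒ K = (100/3)/(2/15) = 250.

250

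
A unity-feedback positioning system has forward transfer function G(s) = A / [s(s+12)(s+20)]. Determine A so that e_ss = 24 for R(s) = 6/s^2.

60

G(s) has one factor of s in the denominator, so the system is type 1.
K_v = lim_{s→0} s·G(s) = A / (12·20) = (1/240)·A.
e_ss = 6/K_v = 24 ⇒ K_v = 0.25 ⇒ A = 0.25/(1/240) = 60.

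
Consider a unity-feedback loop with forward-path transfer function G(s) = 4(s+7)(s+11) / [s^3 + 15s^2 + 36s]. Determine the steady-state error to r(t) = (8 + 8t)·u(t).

The denominator has no term below 36s — 1 pole at s=0, type 1. Treating each term separately:
  • 8: tracked with zero error.
  • 8t: e_ss = 8/K_v with K_v=77/9 → 72/77.
Total e_ss = 72/77.

72/77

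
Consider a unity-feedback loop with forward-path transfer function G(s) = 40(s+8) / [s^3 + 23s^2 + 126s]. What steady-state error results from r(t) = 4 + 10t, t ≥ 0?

3.9375

Lowest-order denominator term is 126s, so the open loop has 1 pole at the origin → type 1 system. Treating each term separately:
  • 4: tracked with zero error.
  • 10t: e_ss = 10/K_v with K_v=160/63 → 3.9375.
Total e_ss = 3.9375.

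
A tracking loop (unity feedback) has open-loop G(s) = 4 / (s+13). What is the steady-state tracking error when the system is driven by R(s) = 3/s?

G(s) has no factors of s in the denominator, so the system is type 0.
K_p = lim_{s→0} G(s) = 4 / (13) = 4/13.
e_ss = 3/(1 + K_p) = 3/(17/13) = 39/17.

39/17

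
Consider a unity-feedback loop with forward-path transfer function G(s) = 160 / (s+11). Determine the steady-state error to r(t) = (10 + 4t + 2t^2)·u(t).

System type = 0 (no poles at s=0). By superposition:
  • 10: e_ss = 10/(1+K_p) with K_p=160/11 → 110/171.
  • 4t: a type-0 system cannot track it, e_ss → ∞.
  • 2t^2: a type-0 system cannot track it, e_ss → ∞.
The unbounded component dominates.

infinity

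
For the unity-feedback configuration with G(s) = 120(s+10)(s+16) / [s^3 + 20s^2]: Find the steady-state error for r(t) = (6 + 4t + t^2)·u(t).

Lowest-order denominator term is 20s^2, so the open loop has 2 poles at the origin → type 2 system. By superposition:
  • 6: tracked with zero error.
  • 4t: tracked with zero error.
  • t^2: e_ss = 2/K_a with K_a=960 → 1/480.
Total e_ss = 1/480.

1/480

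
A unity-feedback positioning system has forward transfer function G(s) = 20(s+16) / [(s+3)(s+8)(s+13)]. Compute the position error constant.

40/39

No free integrators in G(s): this is a type 0 system.
K_p = lim_{s→0} G(s) = 20·16 / (3·8·13) = 40/39.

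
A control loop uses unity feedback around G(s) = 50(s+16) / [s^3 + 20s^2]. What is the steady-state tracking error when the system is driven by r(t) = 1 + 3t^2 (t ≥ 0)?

The denominator has no term below 20s^2 — 2 poles at s=0, type 2. Taking each input component in turn:
  • 1: tracked with zero error.
  • 3t^2: e_ss = 6/K_a with K_a=40 → 0.15.
Total e_ss = 0.15.

0.15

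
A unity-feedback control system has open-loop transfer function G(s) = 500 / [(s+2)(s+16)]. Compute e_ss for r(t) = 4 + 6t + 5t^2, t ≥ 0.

infinity

No free integrators in G(s): this is a type 0 system. Taking each input component in turn:
  • 4: e_ss = 4/(1+K_p) with K_p=15.625 → 32/133.
  • 6t: a type-0 system cannot track it, e_ss → ∞.
  • 5t^2: a type-0 system cannot track it, e_ss → ∞.
The unbounded component dominates.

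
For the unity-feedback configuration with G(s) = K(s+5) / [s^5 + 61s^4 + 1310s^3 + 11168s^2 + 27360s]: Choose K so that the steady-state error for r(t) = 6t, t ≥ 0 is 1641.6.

20

Lowest-order denominator term is 27360s, so the open loop has 1 pole at the origin → type 1 system.
K_v = lim_{s→0} s·G(s) = K·5 / 27360 = (1/5472)·K.
e_ss = 6/K_v = 1641.6 ⇒ K_v = 5/1368 ⇒ K = (5/1368)/(1/5472) = 20.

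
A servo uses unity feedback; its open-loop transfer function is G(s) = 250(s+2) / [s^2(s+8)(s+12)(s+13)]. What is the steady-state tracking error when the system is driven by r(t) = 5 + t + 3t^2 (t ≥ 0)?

The open loop has two poles at the origin → type 2 system. By superposition:
  • 5: tracked with zero error.
  • t: tracked with zero error.
  • 3t^2: e_ss = 6/K_a with K_a=125/312 → 14.976.
Total e_ss = 14.976.

14.976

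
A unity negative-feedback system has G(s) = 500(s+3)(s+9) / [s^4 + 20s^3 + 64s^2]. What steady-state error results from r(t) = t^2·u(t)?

Lowest-order denominator term is 64s^2, so the open loop has 2 poles at the origin → type 2 system.
K_a = lim_{s→0} s^2·G(s) = 500·3·9 / 64 = 210.9375.
r(t) = t^2 gives R(s) = 2/s^3.
e_ss = 2/K_a = 2/210.9375 = 32/3375.

32/3375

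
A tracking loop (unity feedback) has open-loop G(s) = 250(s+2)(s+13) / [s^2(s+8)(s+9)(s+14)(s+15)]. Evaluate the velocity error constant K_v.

K_v = lim_{s→0} s·G(s); with 2 poles at the origin the limit diverges, so K_v = ∞.

infinity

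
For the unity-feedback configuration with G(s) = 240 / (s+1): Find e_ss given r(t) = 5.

5/241

No free integrators in G(s): this is a type 0 system.
K_p = lim_{s→0} G(s) = 240 / (1) = 240.
e_ss = 5/(1 + K_p) = 5/241.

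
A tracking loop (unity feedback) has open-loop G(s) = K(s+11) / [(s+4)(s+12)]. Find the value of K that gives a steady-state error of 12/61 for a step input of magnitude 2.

40

The open loop has no poles at the origin → type 0 system.
K_p = lim_{s→0} G(s) = K·11 / (4·12) = (11/48)·K.
e_ss = 2/(1 + K_p) = 12/61 ⇒ 1 + (11/48)·K = 61/6 ⇒ K = 40.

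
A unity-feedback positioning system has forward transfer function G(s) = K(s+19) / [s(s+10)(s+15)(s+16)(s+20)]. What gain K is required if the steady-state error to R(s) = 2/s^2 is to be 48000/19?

G(s) has one factor of s in the denominator, so the system is type 1.
K_v = lim_{s→0} s·G(s) = K·19 / (10·15·16·20) = (19/48000)·K.
e_ss = 2/K_v = 48000/19 ⇒ K_v = 19/24000 ⇒ K = (19/24000)/(19/48000) = 2.

2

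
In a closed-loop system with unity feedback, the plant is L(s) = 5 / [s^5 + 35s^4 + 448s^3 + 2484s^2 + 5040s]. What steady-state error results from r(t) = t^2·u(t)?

Factoring s from the denominator leaves a polynomial with constant term 5040, so the system is type 1.
For a type-1 system K_a = 0, so e_ss to a parabolic input is unbounded.

infinity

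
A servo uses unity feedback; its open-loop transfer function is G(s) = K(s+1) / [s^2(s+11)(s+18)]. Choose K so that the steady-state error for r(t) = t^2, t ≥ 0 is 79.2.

5

System type = 2 (two poles at s=0).
K_a = lim_{s→0} s^2·G(s) = K·1 / (11·18) = (1/198)·K.
e_ss = 2/K_a = 79.2 ⇒ K_a = 5/198 ⇒ K = (5/198)/(1/198) = 5.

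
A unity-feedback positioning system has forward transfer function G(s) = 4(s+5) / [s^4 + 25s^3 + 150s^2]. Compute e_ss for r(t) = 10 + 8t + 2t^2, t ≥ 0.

30

Lowest-order denominator term is 150s^2, so the open loop has 2 poles at the origin → type 2 system. Treating each term separately:
  • 10: tracked with zero error.
  • 8t: tracked with zero error.
  • 2t^2: e_ss = 4/K_a with K_a=2/15 → 30.
Total e_ss = 30.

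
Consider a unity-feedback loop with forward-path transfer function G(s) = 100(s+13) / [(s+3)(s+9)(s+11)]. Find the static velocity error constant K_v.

0

System type = 0 (no poles at s=0).
K_v = lim_{s→0} s·G(s) = 0 (the extra factor of s kills the finite limit).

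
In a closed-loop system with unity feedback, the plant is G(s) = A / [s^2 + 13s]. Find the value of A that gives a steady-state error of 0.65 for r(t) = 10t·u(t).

Factoring s from the denominator leaves a polynomial with constant term 13, so the system is type 1.
K_v = lim_{s→0} s·G(s) = A / 13 = (1/13)·A.
e_ss = 10/K_v = 0.65 ⇒ K_v = 200/13 ⇒ A = (200/13)/(1/13) = 200.

200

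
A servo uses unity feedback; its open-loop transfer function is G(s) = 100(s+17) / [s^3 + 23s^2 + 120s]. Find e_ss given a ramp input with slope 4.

Lowest-order denominator term is 120s, so the open loop has 1 pole at the origin → type 1 system.
K_v = lim_{s→0} s·G(s) = 100·17 / 120 = 85/6.
e_ss = 4/K_v = 4/(85/6) = 24/85.

24/85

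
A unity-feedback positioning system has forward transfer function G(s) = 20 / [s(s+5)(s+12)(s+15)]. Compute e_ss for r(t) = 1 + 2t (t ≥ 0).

90

One free integrator in G(s): this is a type 1 system. By superposition:
  • 1: tracked with zero error.
  • 2t: e_ss = 2/K_v with K_v=1/45 → 90.
Total e_ss = 90.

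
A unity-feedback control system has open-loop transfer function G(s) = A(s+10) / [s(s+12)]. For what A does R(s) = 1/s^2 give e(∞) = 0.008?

150

System type = 1 (one pole at s=0).
K_v = lim_{s→0} s·G(s) = A·10 / (12) = (5/6)·A.
e_ss = 1/K_v = 0.008 ⇒ K_v = 125 ⇒ A = 125/(5/6) = 150.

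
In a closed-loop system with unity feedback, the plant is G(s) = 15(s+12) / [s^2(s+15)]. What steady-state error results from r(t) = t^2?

System type = 2 (two poles at s=0).
K_a = lim_{s→0} s^2·G(s) = 15·12 / (15) = 12.
r(t) = t^2 gives R(s) = 2/s^3.
e_ss = 2/K_a = 2/12 = 1/6.

1/6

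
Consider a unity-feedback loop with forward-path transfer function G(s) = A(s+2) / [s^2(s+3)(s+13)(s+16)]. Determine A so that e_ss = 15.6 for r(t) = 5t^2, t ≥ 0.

System type = 2 (two poles at s=0).
K_a = lim_{s→0} s^2·G(s) = A·2 / (3·13·16) = (1/312)·A.
e_ss = 10/K_a = 15.6 ⇒ K_a = 25/39 ⇒ A = (25/39)/(1/312) = 200.

200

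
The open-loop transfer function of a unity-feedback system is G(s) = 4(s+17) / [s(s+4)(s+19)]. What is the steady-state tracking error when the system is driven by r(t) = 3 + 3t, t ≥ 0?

G(s) has one factor of s in the denominator, so the system is type 1. By superposition:
  • 3: tracked with zero error.
  • 3t: e_ss = 3/K_v with K_v=17/19 → 57/17.
Total e_ss = 57/17.

57/17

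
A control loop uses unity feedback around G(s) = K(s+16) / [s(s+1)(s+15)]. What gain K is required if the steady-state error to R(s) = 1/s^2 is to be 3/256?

One free integrator in G(s): this is a type 1 system.
K_v = lim_{s→0} s·G(s) = K·16 / (1·15) = (16/15)·K.
e_ss = 1/K_v = 3/256 ⇒ K_v = 256/3 ⇒ K = (256/3)/(16/15) = 80.

80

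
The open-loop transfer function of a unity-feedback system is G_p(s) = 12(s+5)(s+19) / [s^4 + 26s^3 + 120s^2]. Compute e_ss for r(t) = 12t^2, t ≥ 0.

The denominator has no term below 120s^2 — 2 poles at s=0, type 2.
K_a = lim_{s→0} s^2·G_p(s) = 12·5·19 / 120 = 9.5.
r(t) = 12t^2 gives R(s) = 24/s^3.
e_ss = 24/K_a = 24/9.5 = 48/19.

48/19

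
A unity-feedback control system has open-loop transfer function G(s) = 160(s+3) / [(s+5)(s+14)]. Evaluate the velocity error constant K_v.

0

G(s) has no factors of s in the denominator, so the system is type 0.
K_v = lim_{s→0} s·G(s) = 0 (the extra factor of s kills the finite limit).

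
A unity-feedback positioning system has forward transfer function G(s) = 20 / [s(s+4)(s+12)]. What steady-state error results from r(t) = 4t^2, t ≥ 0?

System type = 1 (one pole at s=0).
K_a = lim_{s→0} s^2·G(s) = 0; the steady-state error to this parabolic input grows without bound.

infinity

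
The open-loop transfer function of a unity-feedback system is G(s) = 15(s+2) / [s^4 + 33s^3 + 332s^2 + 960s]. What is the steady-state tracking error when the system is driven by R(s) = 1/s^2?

Factoring s from the denominator leaves a polynomial with constant term 960, so the system is type 1.
K_v = lim_{s→0} s·G(s) = 15·2 / 960 = 1/32.
e_ss = 1/K_v = 1/(1/32) = 32.

32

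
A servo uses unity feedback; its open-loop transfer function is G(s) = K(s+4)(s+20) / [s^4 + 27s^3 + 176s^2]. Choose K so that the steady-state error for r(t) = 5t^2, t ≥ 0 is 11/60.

120

Lowest-order denominator term is 176s^2, so the open loop has 2 poles at the origin → type 2 system.
K_a = lim_{s→0} s^2·G(s) = K·4·20 / 176 = (5/11)·K.
e_ss = 10/K_a = 11/60 ⇒ K_a = 600/11 ⇒ K = (600/11)/(5/11) = 120.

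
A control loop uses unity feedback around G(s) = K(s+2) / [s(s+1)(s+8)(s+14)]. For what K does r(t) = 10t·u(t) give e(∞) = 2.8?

The open loop has one pole at the origin → type 1 system.
K_v = lim_{s→0} s·G(s) = K·2 / (1·8·14) = (1/56)·K.
e_ss = 10/K_v = 2.8 ⇒ K_v = 25/7 ⇒ K = (25/7)/(1/56) = 200.

200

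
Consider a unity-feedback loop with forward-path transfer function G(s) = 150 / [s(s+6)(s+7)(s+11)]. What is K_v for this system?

One free integrator in G(s): this is a type 1 system.
K_v = lim_{s→0} s·G(s) = 150 / (6·7·11) = 25/77.

25/77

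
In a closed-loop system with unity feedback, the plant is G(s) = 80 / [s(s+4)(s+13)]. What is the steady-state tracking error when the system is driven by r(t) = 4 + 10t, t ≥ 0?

6.5

One free integrator in G(s): this is a type 1 system. Taking each input component in turn:
  • 4: tracked with zero error.
  • 10t: e_ss = 10/K_v with K_v=20/13 → 6.5.
Total e_ss = 6.5.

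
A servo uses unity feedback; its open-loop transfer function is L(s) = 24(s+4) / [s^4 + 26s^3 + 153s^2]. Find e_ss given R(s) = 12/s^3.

Lowest-order denominator term is 153s^2, so the open loop has 2 poles at the origin → type 2 system.
K_a = lim_{s→0} s^2·L(s) = 24·4 / 153 = 32/51.
r(t) = 6t^2 gives R(s) = 12/s^3.
e_ss = 12/K_a = 12/(32/51) = 19.125.

19.125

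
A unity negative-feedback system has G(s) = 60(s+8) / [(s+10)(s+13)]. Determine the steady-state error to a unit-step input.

13/61

G(s) has no factors of s in the denominator, so the system is type 0.
K_p = lim_{s→0} G(s) = 60·8 / (10·13) = 48/13.
e_ss = 1/(1 + K_p) = 1/(61/13) = 13/61.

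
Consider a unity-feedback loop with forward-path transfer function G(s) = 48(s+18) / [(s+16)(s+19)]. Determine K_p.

G(s) has no factors of s in the denominator, so the system is type 0.
K_p = lim_{s→0} G(s) = 48·18 / (16·19) = 54/19.

54/19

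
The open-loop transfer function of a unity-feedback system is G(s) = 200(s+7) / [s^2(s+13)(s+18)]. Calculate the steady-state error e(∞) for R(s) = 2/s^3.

The open loop has two poles at the origin → type 2 system.
K_a = lim_{s→0} s^2·G(s) = 200·7 / (13·18) = 700/117.
r(t) = t^2 gives R(s) = 2/s^3.
e_ss = 2/K_a = 2/(700/117) = 117/350.

117/350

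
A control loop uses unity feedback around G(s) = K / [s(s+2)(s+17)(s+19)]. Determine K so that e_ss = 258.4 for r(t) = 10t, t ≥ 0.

25

System type = 1 (one pole at s=0).
K_v = lim_{s→0} s·G(s) = K / (2·17·19) = (1/646)·K.
e_ss = 10/K_v = 258.4 ⇒ K_v = 25/646 ⇒ K = (25/646)/(1/646) = 25.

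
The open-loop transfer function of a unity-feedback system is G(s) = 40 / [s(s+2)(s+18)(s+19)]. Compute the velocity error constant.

10/171

System type = 1 (one pole at s=0).
K_v = lim_{s→0} s·G(s) = 40 / (2·18·19) = 10/171.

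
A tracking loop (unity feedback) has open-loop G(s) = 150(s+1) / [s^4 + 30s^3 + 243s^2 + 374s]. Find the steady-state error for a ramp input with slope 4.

748/75

Factoring s from the denominator leaves a polynomial with constant term 374, so the system is type 1.
K_v = lim_{s→0} s·G(s) = 150·1 / 374 = 75/187.
e_ss = 4/K_v = 4/(75/187) = 748/75.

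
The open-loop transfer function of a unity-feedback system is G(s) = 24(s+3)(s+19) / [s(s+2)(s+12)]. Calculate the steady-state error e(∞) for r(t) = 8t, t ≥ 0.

8/57

System type = 1 (one pole at s=0).
K_v = lim_{s→0} s·G(s) = 24·3·19 / (2·12) = 57.
e_ss = 8/K_v = 8/57.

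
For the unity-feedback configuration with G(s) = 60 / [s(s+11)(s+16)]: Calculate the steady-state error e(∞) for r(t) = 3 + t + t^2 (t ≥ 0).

System type = 1 (one pole at s=0). Taking each input component in turn:
  • 3: tracked with zero error.
  • t: e_ss = 1/K_v with K_v=15/44 → 44/15.
  • t^2: a type-1 system cannot track it, e_ss → ∞.
The unbounded component dominates.

infinity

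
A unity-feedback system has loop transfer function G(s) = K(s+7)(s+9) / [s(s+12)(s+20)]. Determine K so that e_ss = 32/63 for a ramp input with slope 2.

The open loop has one pole at the origin → type 1 system.
K_v = lim_{s→0} s·G(s) = K·7·9 / (12·20) = 0.2625·K.
e_ss = 2/K_v = 32/63 ⇒ K_v = 3.9375 ⇒ K = 3.9375/0.2625 = 15.

15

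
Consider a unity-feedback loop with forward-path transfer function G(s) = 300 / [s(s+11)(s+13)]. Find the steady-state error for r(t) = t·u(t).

System type = 1 (one pole at s=0).
K_v = lim_{s→0} s·G(s) = 300 / (11·13) = 300/143.
e_ss = 1/K_v = 1/(300/143) = 143/300.

143/300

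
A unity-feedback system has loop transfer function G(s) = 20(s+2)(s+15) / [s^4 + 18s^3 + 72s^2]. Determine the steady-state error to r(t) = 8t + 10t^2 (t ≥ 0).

2.4

Lowest-order denominator term is 72s^2, so the open loop has 2 poles at the origin → type 2 system. Treating each term separately:
  • 8t: tracked with zero error.
  • 10t^2: e_ss = 20/K_a with K_a=25/3 → 2.4.
Total e_ss = 2.4.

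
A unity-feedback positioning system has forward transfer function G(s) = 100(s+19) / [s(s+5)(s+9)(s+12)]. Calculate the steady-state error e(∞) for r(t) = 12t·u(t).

324/95

The open loop has one pole at the origin → type 1 system.
K_v = lim_{s→0} s·G(s) = 100·19 / (5·9·12) = 95/27.
e_ss = 12/K_v = 12/(95/27) = 324/95.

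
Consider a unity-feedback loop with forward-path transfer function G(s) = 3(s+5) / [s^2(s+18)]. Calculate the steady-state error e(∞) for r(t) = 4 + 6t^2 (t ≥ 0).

G(s) has two factors of s in the denominator, so the system is type 2. Taking each input component in turn:
  • 4: tracked with zero error.
  • 6t^2: e_ss = 12/K_a with K_a=5/6 → 14.4.
Total e_ss = 14.4.

14.4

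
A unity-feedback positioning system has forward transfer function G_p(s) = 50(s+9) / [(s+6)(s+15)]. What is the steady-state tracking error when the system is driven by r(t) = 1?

1/6

No free integrators in G_p(s): this is a type 0 system.
K_p = lim_{s→0} G_p(s) = 50·9 / (6·15) = 5.
e_ss = 1/(1 + K_p) = 1/6.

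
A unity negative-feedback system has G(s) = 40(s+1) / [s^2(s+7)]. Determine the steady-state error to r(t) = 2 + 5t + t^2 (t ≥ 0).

0.35

System type = 2 (two poles at s=0). Treating each term separately:
  • 2: tracked with zero error.
  • 5t: tracked with zero error.
  • t^2: e_ss = 2/K_a with K_a=40/7 → 0.35.
Total e_ss = 0.35.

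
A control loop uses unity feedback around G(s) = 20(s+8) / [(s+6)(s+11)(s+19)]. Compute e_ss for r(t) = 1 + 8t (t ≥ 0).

G(s) has no factors of s in the denominator, so the system is type 0. Taking each input component in turn:
  • 1: e_ss = 1/(1+K_p) with K_p=80/627 → 627/707.
  • 8t: a type-0 system cannot track it, e_ss → ∞.
The unbounded component dominates.

infinity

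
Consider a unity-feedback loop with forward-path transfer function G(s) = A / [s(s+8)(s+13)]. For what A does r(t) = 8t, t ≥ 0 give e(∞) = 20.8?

G(s) has one factor of s in the denominator, so the system is type 1.
K_v = lim_{s→0} s·G(s) = A / (8·13) = (1/104)·A.
e_ss = 8/K_v = 20.8 ⇒ K_v = 5/13 ⇒ A = (5/13)/(1/104) = 40.

40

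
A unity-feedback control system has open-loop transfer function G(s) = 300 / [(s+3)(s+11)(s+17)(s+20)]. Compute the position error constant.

5/187

G(s) has no factors of s in the denominator, so the system is type 0.
K_p = lim_{s→0} G(s) = 300 / (3·11·17·20) = 5/187.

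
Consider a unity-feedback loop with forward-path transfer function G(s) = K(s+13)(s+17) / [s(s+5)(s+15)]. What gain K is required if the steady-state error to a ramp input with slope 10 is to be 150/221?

G(s) has one factor of s in the denominator, so the system is type 1.
K_v = lim_{s→0} s·G(s) = K·13·17 / (5·15) = (221/75)·K.
e_ss = 10/K_v = 150/221 ⇒ K_v = 221/15 ⇒ K = (221/15)/(221/75) = 5.

5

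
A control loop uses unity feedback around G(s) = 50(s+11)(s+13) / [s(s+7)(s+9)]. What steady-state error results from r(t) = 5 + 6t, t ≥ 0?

189/3575

The open loop has one pole at the origin → type 1 system. By superposition:
  • 5: tracked with zero error.
  • 6t: e_ss = 6/K_v with K_v=7150/63 → 189/3575.
Total e_ss = 189/3575.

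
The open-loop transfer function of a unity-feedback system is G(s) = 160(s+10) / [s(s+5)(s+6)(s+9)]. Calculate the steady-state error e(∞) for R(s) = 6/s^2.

G(s) has one factor of s in the denominator, so the system is type 1.
K_v = lim_{s→0} s·G(s) = 160·10 / (5·6·9) = 160/27.
e_ss = 6/K_v = 6/(160/27) = 1.0125.

1.0125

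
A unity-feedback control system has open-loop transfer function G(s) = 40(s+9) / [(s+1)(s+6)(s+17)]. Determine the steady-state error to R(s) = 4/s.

68/77

The open loop has no poles at the origin → type 0 system.
K_p = lim_{s→0} G(s) = 40·9 / (1·6·17) = 60/17.
e_ss = 4/(1 + K_p) = 4/(77/17) = 68/77.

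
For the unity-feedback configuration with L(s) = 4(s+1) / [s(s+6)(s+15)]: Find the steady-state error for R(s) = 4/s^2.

L(s) has one factor of s in the denominator, so the system is type 1.
K_v = lim_{s→0} s·L(s) = 4·1 / (6·15) = 2/45.
e_ss = 4/K_v = 4/(2/45) = 90.

90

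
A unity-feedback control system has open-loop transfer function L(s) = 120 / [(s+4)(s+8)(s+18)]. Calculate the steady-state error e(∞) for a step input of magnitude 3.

The open loop has no poles at the origin → type 0 system.
K_p = lim_{s→0} L(s) = 120 / (4·8·18) = 5/24.
e_ss = 3/(1 + K_p) = 3/(29/24) = 72/29.

72/29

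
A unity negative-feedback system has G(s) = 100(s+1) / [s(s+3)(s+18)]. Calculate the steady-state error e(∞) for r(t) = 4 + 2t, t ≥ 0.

1.08

G(s) has one factor of s in the denominator, so the system is type 1. Taking each input component in turn:
  • 4: tracked with zero error.
  • 2t: e_ss = 2/K_v with K_v=50/27 → 1.08.
Total e_ss = 1.08.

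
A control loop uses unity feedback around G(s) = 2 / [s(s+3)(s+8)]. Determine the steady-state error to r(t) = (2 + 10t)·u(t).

120

System type = 1 (one pole at s=0). By superposition:
  • 2: tracked with zero error.
  • 10t: e_ss = 10/K_v with K_v=1/12 → 120.
Total e_ss = 120.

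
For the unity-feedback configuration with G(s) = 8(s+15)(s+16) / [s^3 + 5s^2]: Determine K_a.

384

Factoring s^2 from the denominator leaves a polynomial with constant term 5, so the system is type 2.
K_a = lim_{s→0} s^2·G(s) = 8·15·16 / 5 = 384.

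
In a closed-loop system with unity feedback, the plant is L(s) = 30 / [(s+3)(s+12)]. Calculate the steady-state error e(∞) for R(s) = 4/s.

No free integrators in L(s): this is a type 0 system.
K_p = lim_{s→0} L(s) = 30 / (3·12) = 5/6.
e_ss = 4/(1 + K_p) = 4/(11/6) = 24/11.

24/11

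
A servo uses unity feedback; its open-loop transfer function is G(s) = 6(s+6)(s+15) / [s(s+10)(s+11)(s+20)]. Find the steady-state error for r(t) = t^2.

The open loop has one pole at the origin → type 1 system.
K_a = lim_{s→0} s^2·G(s) = 0; the steady-state error to this parabolic input grows without bound.

infinity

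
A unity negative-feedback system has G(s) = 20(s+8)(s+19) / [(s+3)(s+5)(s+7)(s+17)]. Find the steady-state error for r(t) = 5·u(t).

The open loop has no poles at the origin → type 0 system.
K_p = lim_{s→0} G(s) = 20·8·19 / (3·5·7·17) = 608/357.
e_ss = 5/(1 + K_p) = 5/(965/357) = 357/193.

357/193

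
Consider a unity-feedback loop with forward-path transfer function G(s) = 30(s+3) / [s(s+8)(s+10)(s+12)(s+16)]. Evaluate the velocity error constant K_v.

One free integrator in G(s): this is a type 1 system.
K_v = lim_{s→0} s·G(s) = 30·3 / (8·10·12·16) = 3/512.

3/512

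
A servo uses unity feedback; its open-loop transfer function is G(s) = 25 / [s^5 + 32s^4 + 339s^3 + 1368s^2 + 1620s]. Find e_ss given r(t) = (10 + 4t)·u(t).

The denominator has no term below 1620s — 1 pole at s=0, type 1. By superposition:
  • 10: tracked with zero error.
  • 4t: e_ss = 4/K_v with K_v=5/324 → 259.2.
Total e_ss = 259.2.

259.2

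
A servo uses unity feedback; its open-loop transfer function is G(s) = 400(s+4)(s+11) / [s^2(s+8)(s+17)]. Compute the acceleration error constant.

2200/17

The open loop has two poles at the origin → type 2 system.
K_a = lim_{s→0} s^2·G(s) = 400·4·11 / (8·17) = 2200/17.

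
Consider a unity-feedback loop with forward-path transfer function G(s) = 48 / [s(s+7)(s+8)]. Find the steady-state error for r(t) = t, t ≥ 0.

7/6

The open loop has one pole at the origin → type 1 system.
K_v = lim_{s→0} s·G(s) = 48 / (7·8) = 6/7.
e_ss = 1/K_v = 1/(6/7) = 7/6.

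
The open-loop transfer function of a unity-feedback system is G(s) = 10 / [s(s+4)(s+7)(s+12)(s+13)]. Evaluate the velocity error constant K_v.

5/2184

System type = 1 (one pole at s=0).
K_v = lim_{s→0} s·G(s) = 10 / (4·7·12·13) = 5/2184.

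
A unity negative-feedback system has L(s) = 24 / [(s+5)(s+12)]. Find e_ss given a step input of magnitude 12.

60/7

L(s) has no factors of s in the denominator, so the system is type 0.
K_p = lim_{s→0} L(s) = 24 / (5·12) = 0.4.
e_ss = 12/(1 + K_p) = 12/1.4 = 60/7.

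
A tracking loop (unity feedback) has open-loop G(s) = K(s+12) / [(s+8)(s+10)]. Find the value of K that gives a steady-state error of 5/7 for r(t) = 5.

G(s) has no factors of s in the denominator, so the system is type 0.
K_p = lim_{s→0} G(s) = K·12 / (8·10) = 0.15·K.
e_ss = 5/(1 + K_p) = 5/7 ⇒ 1 + 0.15·K = 7 ⇒ K = 40.

40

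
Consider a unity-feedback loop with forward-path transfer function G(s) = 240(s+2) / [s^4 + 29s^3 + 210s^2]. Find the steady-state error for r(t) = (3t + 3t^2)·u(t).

2.625

Lowest-order denominator term is 210s^2, so the open loop has 2 poles at the origin → type 2 system. Taking each input component in turn:
  • 3t: tracked with zero error.
  • 3t^2: e_ss = 6/K_a with K_a=16/7 → 2.625.
Total e_ss = 2.625.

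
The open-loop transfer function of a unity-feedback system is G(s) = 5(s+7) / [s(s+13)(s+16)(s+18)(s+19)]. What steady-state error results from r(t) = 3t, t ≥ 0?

213408/35

The open loop has one pole at the origin → type 1 system.
K_v = lim_{s→0} s·G(s) = 5·7 / (13·16·18·19) = 35/71136.
e_ss = 3/K_v = 3/(35/71136) = 213408/35.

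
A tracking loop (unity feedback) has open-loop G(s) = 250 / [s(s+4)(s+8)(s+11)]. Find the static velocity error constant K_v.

125/176

G(s) has one factor of s in the denominator, so the system is type 1.
K_v = lim_{s→0} s·G(s) = 250 / (4·8·11) = 125/176.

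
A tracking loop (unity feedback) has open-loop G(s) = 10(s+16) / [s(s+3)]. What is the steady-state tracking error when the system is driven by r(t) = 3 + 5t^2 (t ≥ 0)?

infinity

G(s) has one factor of s in the denominator, so the system is type 1. By superposition:
  • 3: tracked with zero error.
  • 5t^2: a type-1 system cannot track it, e_ss → ∞.
The unbounded component dominates.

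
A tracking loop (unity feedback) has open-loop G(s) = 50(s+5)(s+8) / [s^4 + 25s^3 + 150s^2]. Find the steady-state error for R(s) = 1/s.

0

Lowest-order denominator term is 150s^2, so the open loop has 2 poles at the origin → type 2 system.
K_p = ∞ for a type-2 system; e_ss to a step is zero.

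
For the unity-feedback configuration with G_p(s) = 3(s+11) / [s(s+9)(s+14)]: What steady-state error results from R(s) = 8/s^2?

System type = 1 (one pole at s=0).
K_v = lim_{s→0} s·G_p(s) = 3·11 / (9·14) = 11/42.
e_ss = 8/K_v = 8/(11/42) = 336/11.

336/11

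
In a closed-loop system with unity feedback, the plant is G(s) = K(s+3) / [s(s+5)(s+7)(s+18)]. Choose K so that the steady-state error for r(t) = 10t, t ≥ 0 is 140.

One free integrator in G(s): this is a type 1 system.
K_v = lim_{s→0} s·G(s) = K·3 / (5·7·18) = (1/210)·K.
e_ss = 10/K_v = 140 ⇒ K_v = 1/14 ⇒ K = (1/14)/(1/210) = 15.

15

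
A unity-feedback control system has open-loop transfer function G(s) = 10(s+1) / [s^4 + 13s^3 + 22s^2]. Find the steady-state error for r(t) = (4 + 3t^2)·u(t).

13.2

The denominator has no term below 22s^2 — 2 poles at s=0, type 2. Treating each term separately:
  • 4: tracked with zero error.
  • 3t^2: e_ss = 6/K_a with K_a=5/11 → 13.2.
Total e_ss = 13.2.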